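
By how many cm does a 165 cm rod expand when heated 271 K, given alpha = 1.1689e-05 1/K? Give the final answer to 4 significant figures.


dL = L0 * alpha * dT
dL = 165 * 1.1689e-05 * 271
dL = 0.5227 cm


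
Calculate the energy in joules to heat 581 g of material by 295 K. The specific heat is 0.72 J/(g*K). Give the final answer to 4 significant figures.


Q = m * cp * dT
Q = 581 * 0.72 * 295
Q = 123400 J


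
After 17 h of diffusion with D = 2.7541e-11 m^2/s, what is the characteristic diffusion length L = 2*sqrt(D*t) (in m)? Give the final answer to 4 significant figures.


t = 17 hr = 61200 s
Diffusion length = 2*sqrt(D*t)
= 2*sqrt(2.7541e-11 * 61200)
= 2.597e-03 m


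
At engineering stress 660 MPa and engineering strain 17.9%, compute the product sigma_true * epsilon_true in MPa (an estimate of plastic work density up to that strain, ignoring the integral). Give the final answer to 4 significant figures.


sigma_true = sigma_eng * (1 + epsilon_eng)
sigma_true = 660 * (1 + 0.179) = 778.14 MPa
epsilon_true = ln(1 + epsilon_eng)
epsilon_true = ln(1 + 0.179) = 0.164667
sigma_true * epsilon_true = 778.14 * 0.164667 = 128.1 MPa


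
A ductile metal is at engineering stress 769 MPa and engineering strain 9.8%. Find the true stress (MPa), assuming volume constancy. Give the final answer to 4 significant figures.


sigma_true = sigma_eng * (1 + epsilon_eng)
sigma_true = 769 * (1 + 0.098)
sigma_true = 844.4 MPa


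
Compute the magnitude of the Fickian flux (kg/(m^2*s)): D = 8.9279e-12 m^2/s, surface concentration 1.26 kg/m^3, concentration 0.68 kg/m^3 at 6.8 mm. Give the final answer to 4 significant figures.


J = -D * (dC/dx) = D * (C1 - C2) / dx
J = 8.9279e-12 * (1.26 - 0.68) / 6.8e-03
J = 7.615e-10 kg/(m^2*s)


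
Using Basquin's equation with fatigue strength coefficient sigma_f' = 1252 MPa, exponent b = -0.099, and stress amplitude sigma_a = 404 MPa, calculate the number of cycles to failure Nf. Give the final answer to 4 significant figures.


sigma_a = sigma_f' * (2*Nf)^b
2*Nf = (sigma_a / sigma_f')^(1/b)
2*Nf = (404 / 1252)^(1/-0.099)
2*Nf = 91590
Nf = 45800 cycles


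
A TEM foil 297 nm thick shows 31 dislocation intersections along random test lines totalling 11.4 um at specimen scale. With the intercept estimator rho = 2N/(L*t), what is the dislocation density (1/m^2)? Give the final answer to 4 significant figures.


rho = 2N / (L * t)
L = 11.4 um = 1.14e-05 m, t = 297 nm = 2.97e-07 m
rho = 2 * 31 / (1.14e-05 * 2.97e-07)
rho = 1.831e+13 1/m^2


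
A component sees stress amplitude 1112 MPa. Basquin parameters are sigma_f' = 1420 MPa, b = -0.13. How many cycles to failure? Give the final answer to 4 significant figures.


sigma_a = sigma_f' * (2*Nf)^b
2*Nf = (sigma_a / sigma_f')^(1/b)
2*Nf = (1112 / 1420)^(1/-0.13)
2*Nf = 6.55838
Nf = 3.279 cycles


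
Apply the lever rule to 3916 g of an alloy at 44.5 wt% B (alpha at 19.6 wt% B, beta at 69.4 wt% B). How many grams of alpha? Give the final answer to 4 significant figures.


f_alpha = (C_beta - C0) / (C_beta - C_alpha)
f_alpha = (69.4 - 44.5) / (69.4 - 19.6) = 0.5
m_alpha = f_alpha * m_total = 0.5 * 3916 = 1958 g


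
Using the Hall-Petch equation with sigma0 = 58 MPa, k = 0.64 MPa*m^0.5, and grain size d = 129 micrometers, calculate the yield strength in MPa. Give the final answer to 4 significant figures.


sigma_y = sigma0 + k / sqrt(d)
d = 129 um = 1.29e-04 m
sigma_y = 58 + 0.64 / sqrt(1.29e-04)
sigma_y = 114.3 MPa


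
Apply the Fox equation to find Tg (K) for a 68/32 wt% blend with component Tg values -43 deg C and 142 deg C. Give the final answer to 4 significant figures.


1/Tg = w1/Tg1 + w2/Tg2 (in Kelvin)
Tg1 = 230.15 K, Tg2 = 415.15 K
1/Tg = 0.68/230.15 + 0.32/415.15
Tg = 268.4 K


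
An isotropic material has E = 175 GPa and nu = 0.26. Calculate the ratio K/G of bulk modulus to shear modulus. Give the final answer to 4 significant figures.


G = E / (2*(1+nu))
G = 175 / (2*(1+0.26)) = 69.4444 GPa
K = E / (3*(1-2*nu))
K = 175 / (3*(1-2*0.26)) = 121.528 GPa
K/G = 121.528 / 69.4444 = 1.75


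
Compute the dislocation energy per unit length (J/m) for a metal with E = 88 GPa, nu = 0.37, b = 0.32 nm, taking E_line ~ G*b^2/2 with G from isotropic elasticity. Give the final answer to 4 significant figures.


Step 1: G = E / (2*(1+nu))
G = 88 / (2*(1+0.37)) = 32.1168 GPa = 3.21168e+10 Pa
Step 2: E_line = G*b^2/2
b = 0.32 nm = 3.2e-10 m
E_line = 0.5 * 3.21168e+10 * (3.2e-10)^2 = 1.644e-09 J/m


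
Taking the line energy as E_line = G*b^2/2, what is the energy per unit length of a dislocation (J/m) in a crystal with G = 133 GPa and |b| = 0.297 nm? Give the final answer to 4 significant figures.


E = G*b^2/2
b = 0.297 nm = 2.97e-10 m
G = 133 GPa = 1.33e+11 Pa
E = 0.5 * 1.33e+11 * (2.97e-10)^2
E = 5.866e-09 J/m


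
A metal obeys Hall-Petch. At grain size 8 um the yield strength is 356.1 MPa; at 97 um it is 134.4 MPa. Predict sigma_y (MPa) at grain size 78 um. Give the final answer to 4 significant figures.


sigma_y = sigma0 + k / sqrt(d)
1/sqrt(d1) = 1/sqrt(8e-06) = 353.553;  1/sqrt(d2) = 101.535
k = (sigma1 - sigma2) / (1/sqrt(d1) - 1/sqrt(d2)) = (356.1 - 134.4) / (353.553 - 101.535) = 0.879696 MPa*m^0.5
sigma0 = sigma1 - k/sqrt(d1) = 356.1 - 0.879696*353.553 = 45.0804 MPa
sigma_y(d3) = 45.0804 + 0.879696 / sqrt(7.8e-05) = 144.7 MPa


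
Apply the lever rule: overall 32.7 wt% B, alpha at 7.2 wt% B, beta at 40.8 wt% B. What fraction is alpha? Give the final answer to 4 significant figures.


f_alpha = (C_beta - C0) / (C_beta - C_alpha)
f_alpha = (40.8 - 32.7) / (40.8 - 7.2)
f_alpha = 0.2411


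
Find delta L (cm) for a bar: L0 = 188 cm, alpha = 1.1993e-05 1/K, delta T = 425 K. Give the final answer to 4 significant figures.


dL = L0 * alpha * dT
dL = 188 * 1.1993e-05 * 425
dL = 0.9582 cm


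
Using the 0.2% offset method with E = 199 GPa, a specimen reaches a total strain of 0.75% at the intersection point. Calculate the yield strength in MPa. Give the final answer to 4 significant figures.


Offset strain = 0.002
Elastic strain at yield = total_strain - offset = 7.5e-03 - 0.002 = 5.5e-03
sigma_y = E * elastic_strain = 199000 * 5.5e-03
sigma_y = 1095 MPa


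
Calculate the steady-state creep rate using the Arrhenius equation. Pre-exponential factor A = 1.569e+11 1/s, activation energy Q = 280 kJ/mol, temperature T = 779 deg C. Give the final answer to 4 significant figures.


rate = A * exp(-Q / (R*T))
T = 779 + 273.15 = 1052.15 K
rate = 1.569e+11 * exp(-280e3 / (8.314 * 1052.15))
rate = 1.969e-03 1/s


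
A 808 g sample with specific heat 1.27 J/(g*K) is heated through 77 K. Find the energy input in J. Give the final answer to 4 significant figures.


Q = m * cp * dT
Q = 808 * 1.27 * 77
Q = 79010 J


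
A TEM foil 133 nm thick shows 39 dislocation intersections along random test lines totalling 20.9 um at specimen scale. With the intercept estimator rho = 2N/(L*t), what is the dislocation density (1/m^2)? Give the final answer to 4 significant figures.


rho = 2N / (L * t)
L = 20.9 um = 2.09e-05 m, t = 133 nm = 1.33e-07 m
rho = 2 * 39 / (2.09e-05 * 1.33e-07)
rho = 2.806e+13 1/m^2


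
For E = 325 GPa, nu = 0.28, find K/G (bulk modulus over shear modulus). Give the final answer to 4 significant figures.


G = E / (2*(1+nu))
G = 325 / (2*(1+0.28)) = 126.953 GPa
K = E / (3*(1-2*nu))
K = 325 / (3*(1-2*0.28)) = 246.212 GPa
K/G = 246.212 / 126.953 = 1.939


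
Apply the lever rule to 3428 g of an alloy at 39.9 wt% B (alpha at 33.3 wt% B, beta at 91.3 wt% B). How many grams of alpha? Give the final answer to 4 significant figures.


f_alpha = (C_beta - C0) / (C_beta - C_alpha)
f_alpha = (91.3 - 39.9) / (91.3 - 33.3) = 0.886207
m_alpha = f_alpha * m_total = 0.886207 * 3428 = 3038 g


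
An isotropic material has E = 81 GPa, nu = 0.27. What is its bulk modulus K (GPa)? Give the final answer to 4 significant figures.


K = E / (3*(1-2*nu))
K = 81 / (3*(1-2*0.27))
K = 58.7 GPa


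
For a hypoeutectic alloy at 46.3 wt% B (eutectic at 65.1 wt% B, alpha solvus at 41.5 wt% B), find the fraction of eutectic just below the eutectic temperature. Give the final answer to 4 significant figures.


f_primary = (C_e - C0) / (C_e - C_alpha_max)
f_primary = (65.1 - 46.3) / (65.1 - 41.5)
f_primary = 0.79661
f_eutectic = 1 - 0.79661 = 0.2034


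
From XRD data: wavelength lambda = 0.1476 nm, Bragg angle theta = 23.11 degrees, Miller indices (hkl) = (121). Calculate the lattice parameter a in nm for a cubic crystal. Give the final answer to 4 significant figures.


d = lambda / (2*sin(theta))
d = 0.1476 / (2*sin(23.11 deg))
d = 0.188027 nm
a = d * sqrt(h^2+k^2+l^2) = 0.188027 * sqrt(6)
a = 0.4606 nm


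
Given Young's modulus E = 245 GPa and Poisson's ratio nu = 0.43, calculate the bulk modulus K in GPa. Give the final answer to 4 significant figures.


K = E / (3*(1-2*nu))
K = 245 / (3*(1-2*0.43))
K = 583.3 GPa


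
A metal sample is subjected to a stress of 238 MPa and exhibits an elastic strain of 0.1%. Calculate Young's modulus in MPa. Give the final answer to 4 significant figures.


E = sigma / epsilon
epsilon = 0.1% = 1e-03
E = 238 / 1e-03
E = 238000 MPa


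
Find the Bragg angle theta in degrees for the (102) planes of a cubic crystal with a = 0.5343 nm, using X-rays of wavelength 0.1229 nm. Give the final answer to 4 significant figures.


d = a / sqrt(h^2+k^2+l^2)
d = 0.5343 / sqrt(5) = 0.238946 nm
lambda = 2*d*sin(theta)  =>  sin(theta) = lambda / (2*d)
sin(theta) = 0.1229 / (2 * 0.238946) = 0.257171
theta = 14.9 deg


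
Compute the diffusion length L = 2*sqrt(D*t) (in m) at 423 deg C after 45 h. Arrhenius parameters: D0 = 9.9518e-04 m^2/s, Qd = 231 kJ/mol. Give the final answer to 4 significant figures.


Step 1: D = D0 * exp(-Qd/(R*T))
T = 696.15 K
D = 9.9518e-04 * exp(-231e3 / (8.314 * 696.15)) = 4.61864e-21 m^2/s
Step 2: L = 2*sqrt(D*t)
t = 45 h = 162000 s
L = 2*sqrt(4.61864e-21 * 162000) = 5.471e-08 m


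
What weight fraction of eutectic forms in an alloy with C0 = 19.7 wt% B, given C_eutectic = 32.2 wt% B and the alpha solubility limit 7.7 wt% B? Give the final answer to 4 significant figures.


f_primary = (C_e - C0) / (C_e - C_alpha_max)
f_primary = (32.2 - 19.7) / (32.2 - 7.7)
f_primary = 0.510204
f_eutectic = 1 - 0.510204 = 0.4898


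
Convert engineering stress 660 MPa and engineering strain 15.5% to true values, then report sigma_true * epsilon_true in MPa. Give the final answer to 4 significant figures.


sigma_true = sigma_eng * (1 + epsilon_eng)
sigma_true = 660 * (1 + 0.155) = 762.3 MPa
epsilon_true = ln(1 + epsilon_eng)
epsilon_true = ln(1 + 0.155) = 0.1441
sigma_true * epsilon_true = 762.3 * 0.1441 = 109.8 MPa


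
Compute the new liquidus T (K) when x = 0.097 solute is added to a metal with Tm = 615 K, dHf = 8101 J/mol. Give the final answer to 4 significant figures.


dT = R*Tm^2*x / dHf
dT = 8.314 * 615^2 * 0.097 / 8101
dT = 37.6525 K
T_new = 615 - 37.6525 = 577.3 K


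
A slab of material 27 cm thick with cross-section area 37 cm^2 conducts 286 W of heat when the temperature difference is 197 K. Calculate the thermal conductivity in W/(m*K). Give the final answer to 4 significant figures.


k = Q*L / (A*dT)
L = 0.27 m, A = 3.7e-03 m^2
k = 286 * 0.27 / (3.7e-03 * 197)
k = 105.9 W/(m*K)


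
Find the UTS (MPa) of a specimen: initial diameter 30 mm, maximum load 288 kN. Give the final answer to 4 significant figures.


A0 = pi*(d/2)^2 = pi*(30/2)^2 = 706.858 mm^2
UTS = F_max / A0 = 288*1000 / 706.858
UTS = 407.4 MPa


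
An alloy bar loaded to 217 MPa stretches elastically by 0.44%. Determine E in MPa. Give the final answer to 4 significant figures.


E = sigma / epsilon
epsilon = 0.44% = 4.4e-03
E = 217 / 4.4e-03
E = 49320 MPa


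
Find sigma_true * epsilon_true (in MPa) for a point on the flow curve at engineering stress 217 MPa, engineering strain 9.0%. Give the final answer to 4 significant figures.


sigma_true = sigma_eng * (1 + epsilon_eng)
sigma_true = 217 * (1 + 0.09) = 236.53 MPa
epsilon_true = ln(1 + epsilon_eng)
epsilon_true = ln(1 + 0.09) = 0.0861777
sigma_true * epsilon_true = 236.53 * 0.0861777 = 20.38 MPa


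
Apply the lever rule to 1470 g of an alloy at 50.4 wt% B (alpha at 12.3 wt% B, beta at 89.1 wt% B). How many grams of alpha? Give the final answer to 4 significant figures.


f_alpha = (C_beta - C0) / (C_beta - C_alpha)
f_alpha = (89.1 - 50.4) / (89.1 - 12.3) = 0.503906
m_alpha = f_alpha * m_total = 0.503906 * 1470 = 740.7 g


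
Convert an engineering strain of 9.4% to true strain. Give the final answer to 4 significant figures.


epsilon_true = ln(1 + epsilon_eng)
epsilon_true = ln(1 + 0.094)
epsilon_true = 0.08984


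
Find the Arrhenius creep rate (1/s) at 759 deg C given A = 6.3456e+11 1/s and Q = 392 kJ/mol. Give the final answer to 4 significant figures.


rate = A * exp(-Q / (R*T))
T = 759 + 273.15 = 1032.15 K
rate = 6.3456e+11 * exp(-392e3 / (8.314 * 1032.15))
rate = 9.195e-09 1/s


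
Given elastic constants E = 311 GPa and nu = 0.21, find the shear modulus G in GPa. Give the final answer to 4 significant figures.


G = E / (2*(1+nu))
G = 311 / (2*(1+0.21))
G = 128.5 GPa


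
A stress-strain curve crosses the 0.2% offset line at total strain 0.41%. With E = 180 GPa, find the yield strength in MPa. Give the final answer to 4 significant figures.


Offset strain = 0.002
Elastic strain at yield = total_strain - offset = 4.1e-03 - 0.002 = 2.1e-03
sigma_y = E * elastic_strain = 180000 * 2.1e-03
sigma_y = 378 MPa


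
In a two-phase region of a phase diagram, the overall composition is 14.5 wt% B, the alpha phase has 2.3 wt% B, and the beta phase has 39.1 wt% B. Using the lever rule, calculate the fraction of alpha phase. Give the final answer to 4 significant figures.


f_alpha = (C_beta - C0) / (C_beta - C_alpha)
f_alpha = (39.1 - 14.5) / (39.1 - 2.3)
f_alpha = 0.6685


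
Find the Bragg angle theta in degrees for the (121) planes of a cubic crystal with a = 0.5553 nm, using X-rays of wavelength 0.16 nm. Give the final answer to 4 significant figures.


d = a / sqrt(h^2+k^2+l^2)
d = 0.5553 / sqrt(6) = 0.2267 nm
lambda = 2*d*sin(theta)  =>  sin(theta) = lambda / (2*d)
sin(theta) = 0.16 / (2 * 0.2267) = 0.352889
theta = 20.66 deg


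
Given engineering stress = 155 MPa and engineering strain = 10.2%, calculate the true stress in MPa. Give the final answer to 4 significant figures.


sigma_true = sigma_eng * (1 + epsilon_eng)
sigma_true = 155 * (1 + 0.102)
sigma_true = 170.8 MPa


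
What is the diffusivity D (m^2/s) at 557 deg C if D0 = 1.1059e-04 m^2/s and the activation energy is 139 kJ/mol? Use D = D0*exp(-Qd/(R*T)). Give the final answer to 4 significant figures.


D = D0 * exp(-Qd / (R*T))
T = 830.15 K
D = 1.1059e-04 * exp(-139e3 / (8.314 * 830.15))
D = 1.983e-13 m^2/s


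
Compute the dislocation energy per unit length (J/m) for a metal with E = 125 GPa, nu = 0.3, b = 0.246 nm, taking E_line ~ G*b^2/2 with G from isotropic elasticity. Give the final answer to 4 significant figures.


Step 1: G = E / (2*(1+nu))
G = 125 / (2*(1+0.3)) = 48.0769 GPa = 4.80769e+10 Pa
Step 2: E_line = G*b^2/2
b = 0.246 nm = 2.46e-10 m
E_line = 0.5 * 4.80769e+10 * (2.46e-10)^2 = 1.455e-09 J/m


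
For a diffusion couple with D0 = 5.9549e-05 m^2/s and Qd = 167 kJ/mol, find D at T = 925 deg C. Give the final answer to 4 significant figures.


D = D0 * exp(-Qd / (R*T))
T = 1198.15 K
D = 5.9549e-05 * exp(-167e3 / (8.314 * 1198.15))
D = 3.119e-12 m^2/s


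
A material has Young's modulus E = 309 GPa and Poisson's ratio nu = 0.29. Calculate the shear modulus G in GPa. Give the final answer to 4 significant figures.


G = E / (2*(1+nu))
G = 309 / (2*(1+0.29))
G = 119.8 GPa


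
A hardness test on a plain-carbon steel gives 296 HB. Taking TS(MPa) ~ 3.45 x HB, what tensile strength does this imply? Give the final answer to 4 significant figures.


TS (MPa) = 3.45 * HB
TS = 3.45 * 296
TS = 1021 MPa


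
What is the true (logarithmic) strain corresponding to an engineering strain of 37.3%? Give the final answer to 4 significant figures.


epsilon_true = ln(1 + epsilon_eng)
epsilon_true = ln(1 + 0.373)
epsilon_true = 0.317


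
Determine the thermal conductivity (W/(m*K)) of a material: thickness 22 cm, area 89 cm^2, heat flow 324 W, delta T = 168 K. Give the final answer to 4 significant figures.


k = Q*L / (A*dT)
L = 0.22 m, A = 8.9e-03 m^2
k = 324 * 0.22 / (8.9e-03 * 168)
k = 47.67 W/(m*K)


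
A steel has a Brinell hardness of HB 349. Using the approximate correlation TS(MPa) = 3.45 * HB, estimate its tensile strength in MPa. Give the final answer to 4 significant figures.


TS (MPa) = 3.45 * HB
TS = 3.45 * 349
TS = 1204 MPa


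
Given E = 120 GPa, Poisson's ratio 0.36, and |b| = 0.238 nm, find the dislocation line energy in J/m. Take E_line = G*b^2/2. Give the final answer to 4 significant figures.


Step 1: G = E / (2*(1+nu))
G = 120 / (2*(1+0.36)) = 44.1176 GPa = 4.41176e+10 Pa
Step 2: E_line = G*b^2/2
b = 0.238 nm = 2.38e-10 m
E_line = 0.5 * 4.41176e+10 * (2.38e-10)^2 = 1.25e-09 J/m


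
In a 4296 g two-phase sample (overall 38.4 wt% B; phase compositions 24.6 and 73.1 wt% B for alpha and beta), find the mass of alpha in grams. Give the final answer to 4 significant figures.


f_alpha = (C_beta - C0) / (C_beta - C_alpha)
f_alpha = (73.1 - 38.4) / (73.1 - 24.6) = 0.715464
m_alpha = f_alpha * m_total = 0.715464 * 4296 = 3074 g


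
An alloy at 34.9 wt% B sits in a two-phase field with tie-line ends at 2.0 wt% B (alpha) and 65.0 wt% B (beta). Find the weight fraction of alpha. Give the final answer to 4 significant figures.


f_alpha = (C_beta - C0) / (C_beta - C_alpha)
f_alpha = (65.0 - 34.9) / (65.0 - 2.0)
f_alpha = 0.4778


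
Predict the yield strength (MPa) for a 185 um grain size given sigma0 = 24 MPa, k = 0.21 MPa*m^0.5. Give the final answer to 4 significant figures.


sigma_y = sigma0 + k / sqrt(d)
d = 185 um = 1.85e-04 m
sigma_y = 24 + 0.21 / sqrt(1.85e-04)
sigma_y = 39.44 MPa


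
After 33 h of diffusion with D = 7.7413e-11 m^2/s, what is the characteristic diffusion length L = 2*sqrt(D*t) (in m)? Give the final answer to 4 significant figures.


t = 33 hr = 118800 s
Diffusion length = 2*sqrt(D*t)
= 2*sqrt(7.7413e-11 * 118800)
= 6.065e-03 m


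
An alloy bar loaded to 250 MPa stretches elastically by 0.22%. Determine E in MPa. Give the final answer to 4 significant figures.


E = sigma / epsilon
epsilon = 0.22% = 2.2e-03
E = 250 / 2.2e-03
E = 113600 MPa


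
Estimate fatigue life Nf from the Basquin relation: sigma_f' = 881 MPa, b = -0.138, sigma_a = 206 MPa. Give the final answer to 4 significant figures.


sigma_a = sigma_f' * (2*Nf)^b
2*Nf = (sigma_a / sigma_f')^(1/b)
2*Nf = (206 / 881)^(1/-0.138)
2*Nf = 37432.7
Nf = 18720 cycles


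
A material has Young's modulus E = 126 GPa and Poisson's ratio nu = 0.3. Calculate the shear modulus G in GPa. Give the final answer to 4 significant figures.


G = E / (2*(1+nu))
G = 126 / (2*(1+0.3))
G = 48.46 GPa


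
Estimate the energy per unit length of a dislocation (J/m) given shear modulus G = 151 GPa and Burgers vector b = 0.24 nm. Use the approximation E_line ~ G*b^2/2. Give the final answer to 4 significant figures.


E = G*b^2/2
b = 0.24 nm = 2.4e-10 m
G = 151 GPa = 1.51e+11 Pa
E = 0.5 * 1.51e+11 * (2.4e-10)^2
E = 4.349e-09 J/m


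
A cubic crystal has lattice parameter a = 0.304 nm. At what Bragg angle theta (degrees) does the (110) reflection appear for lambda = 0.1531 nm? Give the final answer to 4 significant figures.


d = a / sqrt(h^2+k^2+l^2)
d = 0.304 / sqrt(2) = 0.21496 nm
lambda = 2*d*sin(theta)  =>  sin(theta) = lambda / (2*d)
sin(theta) = 0.1531 / (2 * 0.21496) = 0.356112
theta = 20.86 deg


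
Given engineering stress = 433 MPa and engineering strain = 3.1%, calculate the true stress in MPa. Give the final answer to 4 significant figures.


sigma_true = sigma_eng * (1 + epsilon_eng)
sigma_true = 433 * (1 + 0.031)
sigma_true = 446.4 MPa


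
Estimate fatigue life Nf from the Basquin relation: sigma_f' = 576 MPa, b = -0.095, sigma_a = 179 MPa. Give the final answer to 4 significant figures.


sigma_a = sigma_f' * (2*Nf)^b
2*Nf = (sigma_a / sigma_f')^(1/b)
2*Nf = (179 / 576)^(1/-0.095)
2*Nf = 220210
Nf = 110100 cycles


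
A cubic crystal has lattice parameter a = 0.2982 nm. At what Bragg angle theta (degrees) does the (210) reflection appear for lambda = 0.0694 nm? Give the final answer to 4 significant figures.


d = a / sqrt(h^2+k^2+l^2)
d = 0.2982 / sqrt(5) = 0.133359 nm
lambda = 2*d*sin(theta)  =>  sin(theta) = lambda / (2*d)
sin(theta) = 0.0694 / (2 * 0.133359) = 0.2602
theta = 15.08 deg


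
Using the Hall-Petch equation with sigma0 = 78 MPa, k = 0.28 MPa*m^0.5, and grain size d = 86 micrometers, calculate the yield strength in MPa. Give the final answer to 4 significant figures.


sigma_y = sigma0 + k / sqrt(d)
d = 86 um = 8.6e-05 m
sigma_y = 78 + 0.28 / sqrt(8.6e-05)
sigma_y = 108.2 MPa


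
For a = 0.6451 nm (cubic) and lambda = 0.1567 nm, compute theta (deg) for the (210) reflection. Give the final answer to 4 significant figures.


d = a / sqrt(h^2+k^2+l^2)
d = 0.6451 / sqrt(5) = 0.288497 nm
lambda = 2*d*sin(theta)  =>  sin(theta) = lambda / (2*d)
sin(theta) = 0.1567 / (2 * 0.288497) = 0.271579
theta = 15.76 deg


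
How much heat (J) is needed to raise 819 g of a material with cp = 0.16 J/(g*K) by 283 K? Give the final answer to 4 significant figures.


Q = m * cp * dT
Q = 819 * 0.16 * 283
Q = 37080 J


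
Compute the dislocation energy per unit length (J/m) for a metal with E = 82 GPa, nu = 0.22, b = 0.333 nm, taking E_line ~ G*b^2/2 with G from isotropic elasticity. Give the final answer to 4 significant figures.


Step 1: G = E / (2*(1+nu))
G = 82 / (2*(1+0.22)) = 33.6066 GPa = 3.36066e+10 Pa
Step 2: E_line = G*b^2/2
b = 0.333 nm = 3.33e-10 m
E_line = 0.5 * 3.36066e+10 * (3.33e-10)^2 = 1.863e-09 J/m


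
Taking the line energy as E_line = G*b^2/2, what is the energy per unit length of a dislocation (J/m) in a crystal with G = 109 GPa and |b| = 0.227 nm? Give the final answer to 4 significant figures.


E = G*b^2/2
b = 0.227 nm = 2.27e-10 m
G = 109 GPa = 1.09e+11 Pa
E = 0.5 * 1.09e+11 * (2.27e-10)^2
E = 2.808e-09 J/m


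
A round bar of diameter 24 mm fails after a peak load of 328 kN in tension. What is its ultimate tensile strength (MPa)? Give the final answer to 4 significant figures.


A0 = pi*(d/2)^2 = pi*(24/2)^2 = 452.389 mm^2
UTS = F_max / A0 = 328*1000 / 452.389
UTS = 725 MPa


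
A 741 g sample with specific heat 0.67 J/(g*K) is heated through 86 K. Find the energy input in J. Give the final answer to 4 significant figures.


Q = m * cp * dT
Q = 741 * 0.67 * 86
Q = 42700 J


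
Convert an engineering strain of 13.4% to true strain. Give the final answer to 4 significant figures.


epsilon_true = ln(1 + epsilon_eng)
epsilon_true = ln(1 + 0.134)
epsilon_true = 0.1258


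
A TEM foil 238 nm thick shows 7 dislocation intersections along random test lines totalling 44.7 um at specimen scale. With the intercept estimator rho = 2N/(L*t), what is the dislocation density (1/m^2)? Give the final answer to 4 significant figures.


rho = 2N / (L * t)
L = 44.7 um = 4.47e-05 m, t = 238 nm = 2.38e-07 m
rho = 2 * 7 / (4.47e-05 * 2.38e-07)
rho = 1.316e+12 1/m^2


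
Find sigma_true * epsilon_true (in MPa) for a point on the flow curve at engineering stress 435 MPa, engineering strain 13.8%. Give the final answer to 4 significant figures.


sigma_true = sigma_eng * (1 + epsilon_eng)
sigma_true = 435 * (1 + 0.138) = 495.03 MPa
epsilon_true = ln(1 + epsilon_eng)
epsilon_true = ln(1 + 0.138) = 0.129272
sigma_true * epsilon_true = 495.03 * 0.129272 = 63.99 MPa


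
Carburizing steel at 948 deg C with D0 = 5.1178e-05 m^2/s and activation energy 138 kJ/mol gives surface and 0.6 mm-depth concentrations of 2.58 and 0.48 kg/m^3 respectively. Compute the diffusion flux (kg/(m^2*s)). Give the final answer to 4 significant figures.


Step 1: D = D0 * exp(-Qd/(R*T))
T = 948 + 273.15 = 1221.15 K
D = 5.1178e-05 * exp(-138e3 / (8.314 * 1221.15)) = 6.39626e-11 m^2/s
Step 2: J = D * (C1 - C2) / dx
J = 6.39626e-11 * (2.58 - 0.48) / 6e-04
J = 2.239e-07 kg/(m^2*s)


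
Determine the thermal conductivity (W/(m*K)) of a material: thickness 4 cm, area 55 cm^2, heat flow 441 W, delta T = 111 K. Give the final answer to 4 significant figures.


k = Q*L / (A*dT)
L = 0.04 m, A = 5.5e-03 m^2
k = 441 * 0.04 / (5.5e-03 * 111)
k = 28.89 W/(m*K)


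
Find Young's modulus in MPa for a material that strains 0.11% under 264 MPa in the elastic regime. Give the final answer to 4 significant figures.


E = sigma / epsilon
epsilon = 0.11% = 1.1e-03
E = 264 / 1.1e-03
E = 240000 MPa


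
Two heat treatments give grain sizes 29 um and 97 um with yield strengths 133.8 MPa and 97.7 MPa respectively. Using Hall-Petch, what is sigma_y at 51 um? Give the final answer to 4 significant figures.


sigma_y = sigma0 + k / sqrt(d)
1/sqrt(d1) = 1/sqrt(2.9e-05) = 185.695;  1/sqrt(d2) = 101.535
k = (sigma1 - sigma2) / (1/sqrt(d1) - 1/sqrt(d2)) = (133.8 - 97.7) / (185.695 - 101.535) = 0.428941 MPa*m^0.5
sigma0 = sigma1 - k/sqrt(d1) = 133.8 - 0.428941*185.695 = 54.1476 MPa
sigma_y(d3) = 54.1476 + 0.428941 / sqrt(5.1e-05) = 114.2 MPa


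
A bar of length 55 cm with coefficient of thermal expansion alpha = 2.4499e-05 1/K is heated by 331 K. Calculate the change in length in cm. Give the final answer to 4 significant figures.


dL = L0 * alpha * dT
dL = 55 * 2.4499e-05 * 331
dL = 0.446 cm


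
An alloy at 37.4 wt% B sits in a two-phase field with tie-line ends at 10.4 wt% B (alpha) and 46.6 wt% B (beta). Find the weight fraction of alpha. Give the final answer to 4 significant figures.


f_alpha = (C_beta - C0) / (C_beta - C_alpha)
f_alpha = (46.6 - 37.4) / (46.6 - 10.4)
f_alpha = 0.2541


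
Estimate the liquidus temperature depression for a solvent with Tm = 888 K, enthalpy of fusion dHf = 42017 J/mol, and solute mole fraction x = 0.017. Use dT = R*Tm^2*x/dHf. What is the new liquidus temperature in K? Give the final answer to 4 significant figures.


dT = R*Tm^2*x / dHf
dT = 8.314 * 888^2 * 0.017 / 42017
dT = 2.65253 K
T_new = 888 - 2.65253 = 885.3 K


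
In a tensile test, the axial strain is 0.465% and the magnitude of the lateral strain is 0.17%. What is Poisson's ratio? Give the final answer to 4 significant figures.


nu = -epsilon_lat / epsilon_axial
Lateral strain is contraction (negative), so using magnitudes:
nu = 0.17 / 0.465
nu = 0.3656


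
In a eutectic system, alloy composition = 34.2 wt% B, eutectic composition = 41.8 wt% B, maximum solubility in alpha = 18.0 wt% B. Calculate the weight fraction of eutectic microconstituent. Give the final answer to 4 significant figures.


f_primary = (C_e - C0) / (C_e - C_alpha_max)
f_primary = (41.8 - 34.2) / (41.8 - 18.0)
f_primary = 0.319328
f_eutectic = 1 - 0.319328 = 0.6807


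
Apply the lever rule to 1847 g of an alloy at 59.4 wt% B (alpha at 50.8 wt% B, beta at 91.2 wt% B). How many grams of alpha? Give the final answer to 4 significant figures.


f_alpha = (C_beta - C0) / (C_beta - C_alpha)
f_alpha = (91.2 - 59.4) / (91.2 - 50.8) = 0.787129
m_alpha = f_alpha * m_total = 0.787129 * 1847 = 1454 g


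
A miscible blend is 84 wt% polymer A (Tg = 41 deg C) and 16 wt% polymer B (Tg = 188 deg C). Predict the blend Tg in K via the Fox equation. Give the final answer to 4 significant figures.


1/Tg = w1/Tg1 + w2/Tg2 (in Kelvin)
Tg1 = 314.15 K, Tg2 = 461.15 K
1/Tg = 0.84/314.15 + 0.16/461.15
Tg = 331 K


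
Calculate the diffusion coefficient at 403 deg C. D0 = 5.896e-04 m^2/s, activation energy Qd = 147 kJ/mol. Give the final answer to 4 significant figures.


D = D0 * exp(-Qd / (R*T))
T = 676.15 K
D = 5.896e-04 * exp(-147e3 / (8.314 * 676.15))
D = 2.594e-15 m^2/s


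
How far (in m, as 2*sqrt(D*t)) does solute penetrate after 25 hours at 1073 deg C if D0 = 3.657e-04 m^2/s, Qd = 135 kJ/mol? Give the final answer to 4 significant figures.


Step 1: D = D0 * exp(-Qd/(R*T))
T = 1346.15 K
D = 3.657e-04 * exp(-135e3 / (8.314 * 1346.15)) = 2.11122e-09 m^2/s
Step 2: L = 2*sqrt(D*t)
t = 25 h = 90000 s
L = 2*sqrt(2.11122e-09 * 90000) = 0.02757 m


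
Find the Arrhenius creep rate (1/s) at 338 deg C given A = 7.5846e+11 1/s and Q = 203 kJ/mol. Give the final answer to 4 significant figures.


rate = A * exp(-Q / (R*T))
T = 338 + 273.15 = 611.15 K
rate = 7.5846e+11 * exp(-203e3 / (8.314 * 611.15))
rate = 3.381e-06 1/s


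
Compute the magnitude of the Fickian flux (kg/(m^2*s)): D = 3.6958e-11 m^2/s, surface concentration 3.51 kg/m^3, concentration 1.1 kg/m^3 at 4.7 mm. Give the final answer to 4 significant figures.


J = -D * (dC/dx) = D * (C1 - C2) / dx
J = 3.6958e-11 * (3.51 - 1.1) / 4.7e-03
J = 1.895e-08 kg/(m^2*s)


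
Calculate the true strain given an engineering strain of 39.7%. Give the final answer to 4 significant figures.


epsilon_true = ln(1 + epsilon_eng)
epsilon_true = ln(1 + 0.397)
epsilon_true = 0.3343


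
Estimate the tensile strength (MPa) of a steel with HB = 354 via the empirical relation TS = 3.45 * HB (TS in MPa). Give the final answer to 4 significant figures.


TS (MPa) = 3.45 * HB
TS = 3.45 * 354
TS = 1221 MPa


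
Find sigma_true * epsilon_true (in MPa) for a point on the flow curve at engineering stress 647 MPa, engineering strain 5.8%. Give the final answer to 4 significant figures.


sigma_true = sigma_eng * (1 + epsilon_eng)
sigma_true = 647 * (1 + 0.058) = 684.526 MPa
epsilon_true = ln(1 + epsilon_eng)
epsilon_true = ln(1 + 0.058) = 0.0563803
sigma_true * epsilon_true = 684.526 * 0.0563803 = 38.59 MPa


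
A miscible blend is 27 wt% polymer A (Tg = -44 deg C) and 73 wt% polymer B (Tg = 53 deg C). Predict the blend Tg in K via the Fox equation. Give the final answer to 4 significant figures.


1/Tg = w1/Tg1 + w2/Tg2 (in Kelvin)
Tg1 = 229.15 K, Tg2 = 326.15 K
1/Tg = 0.27/229.15 + 0.73/326.15
Tg = 292.7 K


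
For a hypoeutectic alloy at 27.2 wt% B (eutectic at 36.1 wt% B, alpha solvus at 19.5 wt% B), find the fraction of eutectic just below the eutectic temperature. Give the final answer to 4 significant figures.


f_primary = (C_e - C0) / (C_e - C_alpha_max)
f_primary = (36.1 - 27.2) / (36.1 - 19.5)
f_primary = 0.536145
f_eutectic = 1 - 0.536145 = 0.4639


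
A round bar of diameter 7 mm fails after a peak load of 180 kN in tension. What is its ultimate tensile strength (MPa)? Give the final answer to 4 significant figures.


A0 = pi*(d/2)^2 = pi*(7/2)^2 = 38.4845 mm^2
UTS = F_max / A0 = 180*1000 / 38.4845
UTS = 4677 MPa


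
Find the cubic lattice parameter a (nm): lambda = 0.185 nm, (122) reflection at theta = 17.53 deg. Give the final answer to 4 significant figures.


d = lambda / (2*sin(theta))
d = 0.185 / (2*sin(17.53 deg))
d = 0.3071 nm
a = d * sqrt(h^2+k^2+l^2) = 0.3071 * sqrt(9)
a = 0.9213 nm


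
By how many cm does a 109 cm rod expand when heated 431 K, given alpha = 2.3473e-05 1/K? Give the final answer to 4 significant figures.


dL = L0 * alpha * dT
dL = 109 * 2.3473e-05 * 431
dL = 1.103 cm


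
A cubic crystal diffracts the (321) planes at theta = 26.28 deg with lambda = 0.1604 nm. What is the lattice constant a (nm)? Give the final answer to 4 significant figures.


d = lambda / (2*sin(theta))
d = 0.1604 / (2*sin(26.28 deg))
d = 0.181137 nm
a = d * sqrt(h^2+k^2+l^2) = 0.181137 * sqrt(14)
a = 0.6778 nm


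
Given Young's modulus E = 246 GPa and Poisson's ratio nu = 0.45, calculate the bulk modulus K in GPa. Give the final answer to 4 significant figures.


K = E / (3*(1-2*nu))
K = 246 / (3*(1-2*0.45))
K = 820 GPa


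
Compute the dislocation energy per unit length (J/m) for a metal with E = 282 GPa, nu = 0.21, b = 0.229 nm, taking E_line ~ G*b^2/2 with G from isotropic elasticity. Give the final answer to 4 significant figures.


Step 1: G = E / (2*(1+nu))
G = 282 / (2*(1+0.21)) = 116.529 GPa = 1.16529e+11 Pa
Step 2: E_line = G*b^2/2
b = 0.229 nm = 2.29e-10 m
E_line = 0.5 * 1.16529e+11 * (2.29e-10)^2 = 3.055e-09 J/m


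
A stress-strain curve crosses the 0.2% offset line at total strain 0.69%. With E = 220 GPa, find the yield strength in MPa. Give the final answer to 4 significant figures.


Offset strain = 0.002
Elastic strain at yield = total_strain - offset = 6.9e-03 - 0.002 = 4.9e-03
sigma_y = E * elastic_strain = 220000 * 4.9e-03
sigma_y = 1078 MPa


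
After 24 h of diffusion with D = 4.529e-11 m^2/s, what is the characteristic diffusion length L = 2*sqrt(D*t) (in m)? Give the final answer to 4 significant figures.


t = 24 hr = 86400 s
Diffusion length = 2*sqrt(D*t)
= 2*sqrt(4.529e-11 * 86400)
= 3.956e-03 m


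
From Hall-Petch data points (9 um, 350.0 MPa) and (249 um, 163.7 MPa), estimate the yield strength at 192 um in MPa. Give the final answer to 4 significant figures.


sigma_y = sigma0 + k / sqrt(d)
1/sqrt(d1) = 1/sqrt(9e-06) = 333.333;  1/sqrt(d2) = 63.3724
k = (sigma1 - sigma2) / (1/sqrt(d1) - 1/sqrt(d2)) = (350.0 - 163.7) / (333.333 - 63.3724) = 0.6901 MPa*m^0.5
sigma0 = sigma1 - k/sqrt(d1) = 350.0 - 0.6901*333.333 = 119.967 MPa
sigma_y(d3) = 119.967 + 0.6901 / sqrt(1.92e-04) = 169.8 MPa


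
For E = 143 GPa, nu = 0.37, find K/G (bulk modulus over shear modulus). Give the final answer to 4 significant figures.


G = E / (2*(1+nu))
G = 143 / (2*(1+0.37)) = 52.1898 GPa
K = E / (3*(1-2*nu))
K = 143 / (3*(1-2*0.37)) = 183.333 GPa
K/G = 183.333 / 52.1898 = 3.513


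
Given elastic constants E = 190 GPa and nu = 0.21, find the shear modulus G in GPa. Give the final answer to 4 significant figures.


G = E / (2*(1+nu))
G = 190 / (2*(1+0.21))
G = 78.51 GPa


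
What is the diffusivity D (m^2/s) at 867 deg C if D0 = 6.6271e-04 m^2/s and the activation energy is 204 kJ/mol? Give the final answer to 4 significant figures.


D = D0 * exp(-Qd / (R*T))
T = 1140.15 K
D = 6.6271e-04 * exp(-204e3 / (8.314 * 1140.15))
D = 2.985e-13 m^2/s


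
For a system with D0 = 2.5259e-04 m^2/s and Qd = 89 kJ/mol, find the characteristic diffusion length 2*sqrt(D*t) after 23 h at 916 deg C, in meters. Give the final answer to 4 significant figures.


Step 1: D = D0 * exp(-Qd/(R*T))
T = 1189.15 K
D = 2.5259e-04 * exp(-89e3 / (8.314 * 1189.15)) = 3.1107e-08 m^2/s
Step 2: L = 2*sqrt(D*t)
t = 23 h = 82800 s
L = 2*sqrt(3.1107e-08 * 82800) = 0.1015 m


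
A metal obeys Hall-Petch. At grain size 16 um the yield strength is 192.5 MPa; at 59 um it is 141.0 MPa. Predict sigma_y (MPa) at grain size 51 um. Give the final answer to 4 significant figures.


sigma_y = sigma0 + k / sqrt(d)
1/sqrt(d1) = 1/sqrt(1.6e-05) = 250;  1/sqrt(d2) = 130.189
k = (sigma1 - sigma2) / (1/sqrt(d1) - 1/sqrt(d2)) = (192.5 - 141.0) / (250 - 130.189) = 0.429843 MPa*m^0.5
sigma0 = sigma1 - k/sqrt(d1) = 192.5 - 0.429843*250 = 85.0392 MPa
sigma_y(d3) = 85.0392 + 0.429843 / sqrt(5.1e-05) = 145.2 MPa


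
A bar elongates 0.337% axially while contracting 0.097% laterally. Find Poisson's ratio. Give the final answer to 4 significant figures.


nu = -epsilon_lat / epsilon_axial
Lateral strain is contraction (negative), so using magnitudes:
nu = 0.097 / 0.337
nu = 0.2878


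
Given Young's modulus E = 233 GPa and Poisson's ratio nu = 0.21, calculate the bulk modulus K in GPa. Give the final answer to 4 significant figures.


K = E / (3*(1-2*nu))
K = 233 / (3*(1-2*0.21))
K = 133.9 GPa


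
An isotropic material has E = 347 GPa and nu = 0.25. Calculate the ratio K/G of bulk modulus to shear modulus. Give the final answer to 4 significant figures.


G = E / (2*(1+nu))
G = 347 / (2*(1+0.25)) = 138.8 GPa
K = E / (3*(1-2*nu))
K = 347 / (3*(1-2*0.25)) = 231.333 GPa
K/G = 231.333 / 138.8 = 1.667


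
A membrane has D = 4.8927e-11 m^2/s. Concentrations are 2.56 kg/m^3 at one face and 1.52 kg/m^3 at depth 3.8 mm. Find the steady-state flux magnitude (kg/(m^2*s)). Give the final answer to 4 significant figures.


J = -D * (dC/dx) = D * (C1 - C2) / dx
J = 4.8927e-11 * (2.56 - 1.52) / 3.8e-03
J = 1.339e-08 kg/(m^2*s)


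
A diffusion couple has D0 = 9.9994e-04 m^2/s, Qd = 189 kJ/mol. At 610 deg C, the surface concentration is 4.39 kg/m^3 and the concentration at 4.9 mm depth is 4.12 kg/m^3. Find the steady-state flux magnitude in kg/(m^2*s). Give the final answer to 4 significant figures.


Step 1: D = D0 * exp(-Qd/(R*T))
T = 610 + 273.15 = 883.15 K
D = 9.9994e-04 * exp(-189e3 / (8.314 * 883.15)) = 6.62229e-15 m^2/s
Step 2: J = D * (C1 - C2) / dx
J = 6.62229e-15 * (4.39 - 4.12) / 4.9e-03
J = 3.649e-13 kg/(m^2*s)


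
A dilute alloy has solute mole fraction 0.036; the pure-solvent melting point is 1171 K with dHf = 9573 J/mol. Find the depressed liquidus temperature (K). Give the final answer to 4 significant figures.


dT = R*Tm^2*x / dHf
dT = 8.314 * 1171^2 * 0.036 / 9573
dT = 42.8724 K
T_new = 1171 - 42.8724 = 1128 K


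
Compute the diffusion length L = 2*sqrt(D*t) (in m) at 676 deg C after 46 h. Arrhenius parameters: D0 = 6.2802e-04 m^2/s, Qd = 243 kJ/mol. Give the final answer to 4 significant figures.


Step 1: D = D0 * exp(-Qd/(R*T))
T = 949.15 K
D = 6.2802e-04 * exp(-243e3 / (8.314 * 949.15)) = 2.65738e-17 m^2/s
Step 2: L = 2*sqrt(D*t)
t = 46 h = 165600 s
L = 2*sqrt(2.65738e-17 * 165600) = 4.196e-06 m


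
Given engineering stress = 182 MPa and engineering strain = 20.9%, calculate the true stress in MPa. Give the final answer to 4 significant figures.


sigma_true = sigma_eng * (1 + epsilon_eng)
sigma_true = 182 * (1 + 0.209)
sigma_true = 220 MPa


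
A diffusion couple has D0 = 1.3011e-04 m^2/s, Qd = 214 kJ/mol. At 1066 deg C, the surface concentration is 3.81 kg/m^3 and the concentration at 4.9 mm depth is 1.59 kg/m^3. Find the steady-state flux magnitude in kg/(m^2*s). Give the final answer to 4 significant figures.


Step 1: D = D0 * exp(-Qd/(R*T))
T = 1066 + 273.15 = 1339.15 K
D = 1.3011e-04 * exp(-214e3 / (8.314 * 1339.15)) = 5.84473e-13 m^2/s
Step 2: J = D * (C1 - C2) / dx
J = 5.84473e-13 * (3.81 - 1.59) / 4.9e-03
J = 2.648e-10 kg/(m^2*s)


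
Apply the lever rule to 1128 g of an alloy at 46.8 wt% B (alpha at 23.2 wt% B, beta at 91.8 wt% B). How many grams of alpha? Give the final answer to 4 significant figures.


f_alpha = (C_beta - C0) / (C_beta - C_alpha)
f_alpha = (91.8 - 46.8) / (91.8 - 23.2) = 0.655977
m_alpha = f_alpha * m_total = 0.655977 * 1128 = 739.9 g


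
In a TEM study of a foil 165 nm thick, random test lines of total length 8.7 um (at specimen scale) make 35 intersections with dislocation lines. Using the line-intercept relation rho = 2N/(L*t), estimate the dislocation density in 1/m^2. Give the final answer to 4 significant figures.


rho = 2N / (L * t)
L = 8.7 um = 8.7e-06 m, t = 165 nm = 1.65e-07 m
rho = 2 * 35 / (8.7e-06 * 1.65e-07)
rho = 4.876e+13 1/m^2


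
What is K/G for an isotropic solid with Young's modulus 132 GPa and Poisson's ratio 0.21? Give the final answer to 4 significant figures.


G = E / (2*(1+nu))
G = 132 / (2*(1+0.21)) = 54.5455 GPa
K = E / (3*(1-2*nu))
K = 132 / (3*(1-2*0.21)) = 75.8621 GPa
K/G = 75.8621 / 54.5455 = 1.391


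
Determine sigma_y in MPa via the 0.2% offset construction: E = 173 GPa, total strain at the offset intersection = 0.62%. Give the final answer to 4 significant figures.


Offset strain = 0.002
Elastic strain at yield = total_strain - offset = 6.2e-03 - 0.002 = 4.2e-03
sigma_y = E * elastic_strain = 173000 * 4.2e-03
sigma_y = 726.6 MPa


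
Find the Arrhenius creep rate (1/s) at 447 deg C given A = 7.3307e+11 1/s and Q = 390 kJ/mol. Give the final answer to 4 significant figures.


rate = A * exp(-Q / (R*T))
T = 447 + 273.15 = 720.15 K
rate = 7.3307e+11 * exp(-390e3 / (8.314 * 720.15))
rate = 3.769e-17 1/s


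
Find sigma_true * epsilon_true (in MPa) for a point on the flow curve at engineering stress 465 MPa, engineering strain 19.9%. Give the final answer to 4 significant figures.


sigma_true = sigma_eng * (1 + epsilon_eng)
sigma_true = 465 * (1 + 0.199) = 557.535 MPa
epsilon_true = ln(1 + epsilon_eng)
epsilon_true = ln(1 + 0.199) = 0.181488
sigma_true * epsilon_true = 557.535 * 0.181488 = 101.2 MPa
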